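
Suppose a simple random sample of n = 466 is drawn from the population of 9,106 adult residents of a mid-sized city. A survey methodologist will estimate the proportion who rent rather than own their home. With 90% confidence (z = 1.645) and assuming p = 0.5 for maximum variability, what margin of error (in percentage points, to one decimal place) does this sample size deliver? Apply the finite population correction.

3.7

Finite-population factor: (N−n)/(N−1) = (9106−466)/(9106−1) = 0.9489.
SE(p̂) = √[p(1−p)/n · (N−n)/(N−1)] = √[0.2500/466 × 0.9489] = 0.02256.
E = z × SE = 1.645 × 0.02256 = 0.03712 ≈ 3.7 percentage points.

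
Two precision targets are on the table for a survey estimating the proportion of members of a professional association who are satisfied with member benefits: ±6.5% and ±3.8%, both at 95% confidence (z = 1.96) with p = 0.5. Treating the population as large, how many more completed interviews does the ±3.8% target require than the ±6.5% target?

438

At ±6.5%: n = 1.96² × 0.2500 / 0.065² ≈ 227.31 → 228.
At ±3.8%: n = 1.96² × 0.2500 / 0.038² ≈ 665.10 → 666.
Additional respondents: 666 − 228 = 438.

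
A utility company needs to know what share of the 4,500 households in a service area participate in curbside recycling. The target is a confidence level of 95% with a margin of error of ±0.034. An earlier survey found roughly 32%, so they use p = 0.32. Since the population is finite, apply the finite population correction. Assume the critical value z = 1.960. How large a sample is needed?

Unadjusted: n₀ = 1.960² × 0.32 × 0.68 / 0.034² ≈ 723.12, so n₀ = 724.
Finite population correction with N = 4,500: n = n₀ / (1 + (n₀−1)/N) = 724 / (1 + 723/4500) = 724 / 1.1607 ≈ 623.78.
Rounding up, n = 624.

624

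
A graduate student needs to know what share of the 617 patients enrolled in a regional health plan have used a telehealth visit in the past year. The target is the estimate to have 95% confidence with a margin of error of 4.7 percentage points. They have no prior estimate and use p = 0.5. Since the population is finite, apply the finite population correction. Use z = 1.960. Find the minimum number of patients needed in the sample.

Unadjusted: n₀ = 1.960² × 0.50 × 0.50 / 0.047² ≈ 434.77, so n₀ = 435.
Finite population correction with N = 617: n = n₀ / (1 + (n₀−1)/N) = 435 / (1 + 434/617) = 435 / 1.7034 ≈ 255.37.
Rounding up, n = 256.

256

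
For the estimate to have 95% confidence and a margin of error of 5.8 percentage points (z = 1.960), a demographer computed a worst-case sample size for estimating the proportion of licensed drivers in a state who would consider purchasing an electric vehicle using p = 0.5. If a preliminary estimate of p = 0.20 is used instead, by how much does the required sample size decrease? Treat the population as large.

Conservative (p = 0.5): n = 1.960² × 0.25 / 0.058² ≈ 285.49 → 286.
Using p = 0.20: p(1−p) = 0.1600, so n = 1.960² × 0.1600 / 0.058² ≈ 182.72 → 183.
Reduction: 286 − 183 = 103.

103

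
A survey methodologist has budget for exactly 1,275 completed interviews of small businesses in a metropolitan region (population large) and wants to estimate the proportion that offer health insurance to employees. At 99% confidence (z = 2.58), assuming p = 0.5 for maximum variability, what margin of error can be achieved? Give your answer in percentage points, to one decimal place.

3.6

SE(p̂) = √[p(1−p)/n] = √[0.2500/1275] = 0.01400.
E = z × SE = 2.58 × 0.01400 = 0.03613, or 3.6 percentage points.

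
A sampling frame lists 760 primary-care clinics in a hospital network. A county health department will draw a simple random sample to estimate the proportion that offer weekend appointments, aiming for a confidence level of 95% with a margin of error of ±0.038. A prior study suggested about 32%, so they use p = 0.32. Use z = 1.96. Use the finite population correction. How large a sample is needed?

Unadjusted: n₀ = 1.96² × 0.32 × 0.68 / 0.038² ≈ 578.90, so n₀ = 579.
Finite population correction with N = 760: n = n₀ / (1 + (n₀−1)/N) = 579 / (1 + 578/760) = 579 / 1.7605 ≈ 328.88.
Rounding up, n = 329.

329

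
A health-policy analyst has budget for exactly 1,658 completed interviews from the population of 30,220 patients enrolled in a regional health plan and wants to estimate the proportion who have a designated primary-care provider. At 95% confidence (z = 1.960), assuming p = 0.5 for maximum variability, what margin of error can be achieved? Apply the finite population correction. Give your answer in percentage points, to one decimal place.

2.3

Finite-population factor: (N−n)/(N−1) = (30220−1658)/(30220−1) = 0.9452.
SE(p̂) = √[p(1−p)/n · (N−n)/(N−1)] = √[0.2500/1658 × 0.9452] = 0.01194.
E = z × SE = 1.960 × 0.01194 = 0.02340 ≈ 2.3 percentage points.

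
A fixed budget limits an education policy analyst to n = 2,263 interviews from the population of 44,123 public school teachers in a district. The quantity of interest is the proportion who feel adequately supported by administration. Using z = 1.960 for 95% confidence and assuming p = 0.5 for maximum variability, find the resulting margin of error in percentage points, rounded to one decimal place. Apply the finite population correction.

Finite-population factor: (N−n)/(N−1) = (44123−2263)/(44123−1) = 0.9487.
SE(p̂) = √[p(1−p)/n · (N−n)/(N−1)] = √[0.2500/2263 × 0.9487] = 0.01024.
E = z × SE = 1.960 × 0.01024 = 0.02007 ≈ 2.0 percentage points.

2.0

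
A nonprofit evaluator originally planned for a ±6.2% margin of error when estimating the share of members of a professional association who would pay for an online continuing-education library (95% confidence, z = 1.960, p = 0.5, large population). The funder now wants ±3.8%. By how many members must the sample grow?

416

At ±6.2%: n = 1.960² × 0.2500 / 0.062² ≈ 249.84 → 250.
At ±3.8%: n = 1.960² × 0.2500 / 0.038² ≈ 665.10 → 666.
Additional respondents: 666 − 250 = 416.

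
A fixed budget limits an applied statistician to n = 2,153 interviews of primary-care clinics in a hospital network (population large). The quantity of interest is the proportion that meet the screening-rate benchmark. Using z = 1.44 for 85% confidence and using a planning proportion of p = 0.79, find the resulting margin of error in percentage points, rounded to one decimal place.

1.3

SE(p̂) = √[p(1−p)/n] = √[0.1659/2153] = 0.00878.
E = z × SE = 1.44 × 0.00878 = 0.01264, or 1.3 percentage points.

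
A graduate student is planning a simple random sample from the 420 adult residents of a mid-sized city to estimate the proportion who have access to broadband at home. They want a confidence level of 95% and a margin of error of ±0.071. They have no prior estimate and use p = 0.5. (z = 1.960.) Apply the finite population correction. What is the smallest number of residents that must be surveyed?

Unadjusted: n₀ = 1.960² × 0.50 × 0.50 / 0.071² ≈ 190.52, so n₀ = 191.
Finite population correction with N = 420: n = n₀ / (1 + (n₀−1)/N) = 191 / (1 + 190/420) = 191 / 1.4524 ≈ 131.51.
Rounding up, n = 132.

132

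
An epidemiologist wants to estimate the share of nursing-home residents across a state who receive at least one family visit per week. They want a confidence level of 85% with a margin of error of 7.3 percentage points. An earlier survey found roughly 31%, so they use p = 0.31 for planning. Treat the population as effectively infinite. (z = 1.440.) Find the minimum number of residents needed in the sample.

With p = 0.31, p(1−p) = 0.2139.
n = z²·p(1−p)/E² = 1.440² × 0.2139 / 0.073² = 2.0736 × 0.2139 / 0.005329 ≈ 83.23.
Rounding up gives n = 84.

84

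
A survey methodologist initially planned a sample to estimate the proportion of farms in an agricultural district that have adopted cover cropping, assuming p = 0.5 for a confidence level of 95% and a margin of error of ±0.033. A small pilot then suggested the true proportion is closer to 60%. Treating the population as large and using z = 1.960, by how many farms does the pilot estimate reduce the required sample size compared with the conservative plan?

35

Conservative (p = 0.5): n = 1.960² × 0.25 / 0.033² ≈ 881.91 → 882.
Using p = 0.60: p(1−p) = 0.2400, so n = 1.960² × 0.2400 / 0.033² ≈ 846.63 → 847.
Reduction: 882 − 847 = 35.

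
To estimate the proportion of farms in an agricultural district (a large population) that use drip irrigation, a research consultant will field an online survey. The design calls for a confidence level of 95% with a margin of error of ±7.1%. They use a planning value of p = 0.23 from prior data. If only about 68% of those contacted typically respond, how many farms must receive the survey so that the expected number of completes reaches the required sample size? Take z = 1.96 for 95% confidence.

199

Completed interviews needed: n₀ = 1.96² × 0.1771 / 0.071² ≈ 134.96 → 135.
At a 68% response rate, contacts needed = 135 / 0.68 ≈ 198.53 → 199.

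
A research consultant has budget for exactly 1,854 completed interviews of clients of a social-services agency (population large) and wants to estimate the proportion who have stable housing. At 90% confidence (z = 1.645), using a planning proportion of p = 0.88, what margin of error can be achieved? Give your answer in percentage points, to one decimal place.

SE(p̂) = √[p(1−p)/n] = √[0.1056/1854] = 0.00755.
E = z × SE = 1.645 × 0.00755 = 0.01241, or 1.2 percentage points.

1.2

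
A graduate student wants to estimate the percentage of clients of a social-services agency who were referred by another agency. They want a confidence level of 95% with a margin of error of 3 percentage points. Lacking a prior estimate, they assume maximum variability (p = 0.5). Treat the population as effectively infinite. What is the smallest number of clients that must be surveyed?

1068

For 95% confidence, z = 1.96.
With p = 0.5, p(1−p) = 0.25.
n = z²·p(1−p)/E² = 1.96² × 0.2500 / 0.030² = 3.8416 × 0.2500 / 0.000900 ≈ 1067.11.
Rounding up gives n = 1068.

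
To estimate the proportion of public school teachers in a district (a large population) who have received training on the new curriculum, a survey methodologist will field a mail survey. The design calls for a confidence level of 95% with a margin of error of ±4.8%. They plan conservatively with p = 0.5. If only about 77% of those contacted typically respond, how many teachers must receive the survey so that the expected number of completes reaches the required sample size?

For 95% confidence, z = 1.96.
Completed interviews needed: n₀ = 1.96² × 0.2500 / 0.048² ≈ 416.84 → 417.
At a 77% response rate, contacts needed = 417 / 0.77 ≈ 541.56 → 542.

542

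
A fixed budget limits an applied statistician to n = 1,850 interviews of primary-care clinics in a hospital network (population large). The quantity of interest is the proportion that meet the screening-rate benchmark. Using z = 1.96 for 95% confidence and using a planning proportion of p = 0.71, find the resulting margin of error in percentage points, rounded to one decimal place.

SE(p̂) = √[p(1−p)/n] = √[0.2059/1850] = 0.01055.
E = z × SE = 1.96 × 0.01055 = 0.02068, or 2.1 percentage points.

2.1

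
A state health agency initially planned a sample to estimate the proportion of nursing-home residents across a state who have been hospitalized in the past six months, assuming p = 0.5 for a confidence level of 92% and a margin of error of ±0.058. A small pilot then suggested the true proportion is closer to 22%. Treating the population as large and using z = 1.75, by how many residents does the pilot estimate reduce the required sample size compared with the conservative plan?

71

Conservative (p = 0.5): n = 1.75² × 0.25 / 0.058² ≈ 227.59 → 228.
Using p = 0.22: p(1−p) = 0.1716, so n = 1.75² × 0.1716 / 0.058² ≈ 156.22 → 157.
Reduction: 228 − 157 = 71.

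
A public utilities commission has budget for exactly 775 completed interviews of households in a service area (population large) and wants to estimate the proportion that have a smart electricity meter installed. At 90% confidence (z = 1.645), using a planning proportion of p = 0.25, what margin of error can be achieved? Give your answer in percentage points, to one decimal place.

2.6

SE(p̂) = √[p(1−p)/n] = √[0.1875/775] = 0.01555.
E = z × SE = 1.645 × 0.01555 = 0.02559, or 2.6 percentage points.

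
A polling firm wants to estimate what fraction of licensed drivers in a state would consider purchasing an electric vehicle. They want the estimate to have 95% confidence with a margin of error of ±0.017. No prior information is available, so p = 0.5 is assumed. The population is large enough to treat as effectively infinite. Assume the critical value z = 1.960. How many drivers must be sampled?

With p = 0.5, p(1−p) = 0.25.
n = z²·p(1−p)/E² = 1.960² × 0.2500 / 0.017² = 3.8416 × 0.2500 / 0.000289 ≈ 3323.18.
Rounding up gives n = 3324.

3324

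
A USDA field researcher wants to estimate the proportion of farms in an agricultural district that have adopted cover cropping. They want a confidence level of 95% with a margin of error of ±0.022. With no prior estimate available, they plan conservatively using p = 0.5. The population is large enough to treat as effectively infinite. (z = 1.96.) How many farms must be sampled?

1985

With p = 0.5, p(1−p) = 0.25.
n = z²·p(1−p)/E² = 1.96² × 0.2500 / 0.022² = 3.8416 × 0.2500 / 0.000484 ≈ 1984.30.
Rounding up gives n = 1985.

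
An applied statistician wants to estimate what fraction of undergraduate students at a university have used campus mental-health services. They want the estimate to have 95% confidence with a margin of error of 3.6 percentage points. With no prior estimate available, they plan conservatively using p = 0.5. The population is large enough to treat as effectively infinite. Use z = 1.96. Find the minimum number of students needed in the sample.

With p = 0.5, p(1−p) = 0.25.
n = z²·p(1−p)/E² = 1.96² × 0.2500 / 0.036² = 3.8416 × 0.2500 / 0.001296 ≈ 741.05.
Rounding up gives n = 742.

742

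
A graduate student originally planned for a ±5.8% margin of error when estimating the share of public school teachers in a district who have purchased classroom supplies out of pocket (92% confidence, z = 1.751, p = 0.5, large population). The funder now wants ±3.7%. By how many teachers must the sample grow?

332

At ±5.8%: n = 1.751² × 0.2500 / 0.058² ≈ 227.85 → 228.
At ±3.7%: n = 1.751² × 0.2500 / 0.037² ≈ 559.90 → 560.
Additional respondents: 560 − 228 = 332.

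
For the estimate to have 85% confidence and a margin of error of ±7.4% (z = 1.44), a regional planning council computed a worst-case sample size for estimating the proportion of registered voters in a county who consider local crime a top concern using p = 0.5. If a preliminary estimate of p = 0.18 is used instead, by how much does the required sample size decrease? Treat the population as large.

Conservative (p = 0.5): n = 1.44² × 0.25 / 0.074² ≈ 94.67 → 95.
Using p = 0.18: p(1−p) = 0.1476, so n = 1.44² × 0.1476 / 0.074² ≈ 55.89 → 56.
Reduction: 95 − 56 = 39.

39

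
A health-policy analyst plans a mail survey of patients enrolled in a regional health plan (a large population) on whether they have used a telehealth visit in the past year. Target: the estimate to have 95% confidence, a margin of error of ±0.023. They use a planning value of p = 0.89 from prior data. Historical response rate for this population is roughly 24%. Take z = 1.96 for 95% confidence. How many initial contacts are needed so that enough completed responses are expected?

Completed interviews needed: n₀ = 1.96² × 0.0979 / 0.023² ≈ 710.95 → 711.
At a 24% response rate, contacts needed = 711 / 0.24 ≈ 2962.50 → 2963.

2963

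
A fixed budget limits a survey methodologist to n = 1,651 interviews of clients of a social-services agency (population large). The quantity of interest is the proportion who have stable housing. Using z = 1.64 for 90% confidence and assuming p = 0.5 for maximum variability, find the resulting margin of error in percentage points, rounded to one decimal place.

SE(p̂) = √[p(1−p)/n] = √[0.2500/1651] = 0.01231.
E = z × SE = 1.64 × 0.01231 = 0.02018, or 2.0 percentage points.

2.0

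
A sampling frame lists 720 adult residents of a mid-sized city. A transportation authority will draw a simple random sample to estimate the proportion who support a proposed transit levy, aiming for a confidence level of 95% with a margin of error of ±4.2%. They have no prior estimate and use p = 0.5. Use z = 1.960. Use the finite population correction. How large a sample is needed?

311

Unadjusted: n₀ = 1.960² × 0.50 × 0.50 / 0.042² ≈ 544.44, so n₀ = 545.
Finite population correction with N = 720: n = n₀ / (1 + (n₀−1)/N) = 545 / (1 + 544/720) = 545 / 1.7556 ≈ 310.44.
Rounding up, n = 311.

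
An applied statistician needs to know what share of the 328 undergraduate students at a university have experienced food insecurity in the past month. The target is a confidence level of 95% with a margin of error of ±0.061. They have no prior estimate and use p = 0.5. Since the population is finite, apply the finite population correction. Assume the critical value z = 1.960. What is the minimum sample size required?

145

Unadjusted: n₀ = 1.960² × 0.50 × 0.50 / 0.061² ≈ 258.10, so n₀ = 259.
Finite population correction with N = 328: n = n₀ / (1 + (n₀−1)/N) = 259 / (1 + 258/328) = 259 / 1.7866 ≈ 144.97.
Rounding up, n = 145.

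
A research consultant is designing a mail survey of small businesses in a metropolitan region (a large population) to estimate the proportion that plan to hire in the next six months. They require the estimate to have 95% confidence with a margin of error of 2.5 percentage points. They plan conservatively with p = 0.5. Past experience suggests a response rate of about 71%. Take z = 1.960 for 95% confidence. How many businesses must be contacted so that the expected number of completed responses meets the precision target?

Completed interviews needed: n₀ = 1.960² × 0.2500 / 0.025² ≈ 1536.64 → 1537.
At a 71% response rate, contacts needed = 1537 / 0.71 ≈ 2164.79 → 2165.

2165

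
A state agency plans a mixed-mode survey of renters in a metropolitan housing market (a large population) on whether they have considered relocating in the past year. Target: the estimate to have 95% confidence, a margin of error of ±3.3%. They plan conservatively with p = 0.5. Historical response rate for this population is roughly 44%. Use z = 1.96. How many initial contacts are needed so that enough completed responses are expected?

Completed interviews needed: n₀ = 1.96² × 0.2500 / 0.033² ≈ 881.91 → 882.
At a 44% response rate, contacts needed = 882 / 0.44 ≈ 2004.55 → 2005.

2005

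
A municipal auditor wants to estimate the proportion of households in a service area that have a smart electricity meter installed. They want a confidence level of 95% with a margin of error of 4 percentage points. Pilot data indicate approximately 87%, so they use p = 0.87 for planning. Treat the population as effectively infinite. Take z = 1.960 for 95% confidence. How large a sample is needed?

With p = 0.87, p(1−p) = 0.1131.
n = z²·p(1−p)/E² = 1.960² × 0.1131 / 0.040² = 3.8416 × 0.1131 / 0.001600 ≈ 271.55.
Rounding up gives n = 272.

272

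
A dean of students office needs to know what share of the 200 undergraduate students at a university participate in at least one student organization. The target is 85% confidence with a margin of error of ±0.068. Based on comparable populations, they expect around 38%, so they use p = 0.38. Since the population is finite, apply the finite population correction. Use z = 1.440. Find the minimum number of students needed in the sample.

Unadjusted: n₀ = 1.440² × 0.38 × 0.62 / 0.068² ≈ 105.65, so n₀ = 106.
Finite population correction with N = 200: n = n₀ / (1 + (n₀−1)/N) = 106 / (1 + 105/200) = 106 / 1.5250 ≈ 69.51.
Rounding up, n = 70.

70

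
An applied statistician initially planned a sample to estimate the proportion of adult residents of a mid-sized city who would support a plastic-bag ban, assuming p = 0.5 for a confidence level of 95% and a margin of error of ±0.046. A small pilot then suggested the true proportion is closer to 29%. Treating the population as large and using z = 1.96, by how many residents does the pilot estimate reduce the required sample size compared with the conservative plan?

Conservative (p = 0.5): n = 1.96² × 0.25 / 0.046² ≈ 453.88 → 454.
Using p = 0.29: p(1−p) = 0.2059, so n = 1.96² × 0.2059 / 0.046² ≈ 373.81 → 374.
Reduction: 454 − 374 = 80.

80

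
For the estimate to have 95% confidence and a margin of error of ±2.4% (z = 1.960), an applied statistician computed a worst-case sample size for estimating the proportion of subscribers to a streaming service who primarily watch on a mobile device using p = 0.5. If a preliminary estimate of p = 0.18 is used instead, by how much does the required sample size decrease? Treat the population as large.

Conservative (p = 0.5): n = 1.960² × 0.25 / 0.024² ≈ 1667.36 → 1668.
Using p = 0.18: p(1−p) = 0.1476, so n = 1.960² × 0.1476 / 0.024² ≈ 984.41 → 985.
Reduction: 1668 − 985 = 683.

683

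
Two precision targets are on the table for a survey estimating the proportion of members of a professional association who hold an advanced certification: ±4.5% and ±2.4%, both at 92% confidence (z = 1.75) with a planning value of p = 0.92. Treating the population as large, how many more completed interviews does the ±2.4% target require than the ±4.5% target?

At ±4.5%: n = 1.75² × 0.0736 / 0.045² ≈ 111.31 → 112.
At ±2.4%: n = 1.75² × 0.0736 / 0.024² ≈ 391.32 → 392.
Additional respondents: 392 − 112 = 280.

280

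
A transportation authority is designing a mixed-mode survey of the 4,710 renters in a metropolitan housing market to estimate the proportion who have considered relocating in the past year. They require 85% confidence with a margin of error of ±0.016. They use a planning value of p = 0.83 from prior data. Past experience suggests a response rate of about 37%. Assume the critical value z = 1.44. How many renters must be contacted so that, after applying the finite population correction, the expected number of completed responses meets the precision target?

Completed interviews needed (unadjusted): n₀ = 1.44² × 0.1411 / 0.016² ≈ 1142.91 → 1143.
FPC for N = 4,710: n = 1143 / (1 + 1142/4710) = 1143 / 1.2425 ≈ 919.95 → 920.
At a 37% response rate, contacts needed = 920 / 0.37 ≈ 2486.49 → 2487.

2487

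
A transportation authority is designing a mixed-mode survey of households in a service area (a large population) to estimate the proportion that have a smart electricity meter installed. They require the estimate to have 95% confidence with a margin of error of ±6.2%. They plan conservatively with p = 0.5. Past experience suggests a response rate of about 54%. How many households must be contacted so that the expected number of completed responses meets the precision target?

463

For 95% confidence, z = 1.96.
Completed interviews needed: n₀ = 1.96² × 0.2500 / 0.062² ≈ 249.84 → 250.
At a 54% response rate, contacts needed = 250 / 0.54 ≈ 462.96 → 463.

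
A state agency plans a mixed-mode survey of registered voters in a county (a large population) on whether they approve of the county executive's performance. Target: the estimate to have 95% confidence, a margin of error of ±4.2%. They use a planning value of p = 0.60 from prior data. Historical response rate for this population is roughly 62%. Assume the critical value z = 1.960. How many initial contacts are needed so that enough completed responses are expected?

Completed interviews needed: n₀ = 1.960² × 0.2400 / 0.042² ≈ 522.67 → 523.
At a 62% response rate, contacts needed = 523 / 0.62 ≈ 843.55 → 844.

844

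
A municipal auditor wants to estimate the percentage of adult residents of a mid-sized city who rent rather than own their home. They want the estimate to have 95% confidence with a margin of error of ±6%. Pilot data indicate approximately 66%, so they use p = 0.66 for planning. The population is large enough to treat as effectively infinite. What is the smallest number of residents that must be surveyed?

For 95% confidence, z = 1.960.
With p = 0.66, p(1−p) = 0.2244.
n = z²·p(1−p)/E² = 1.960² × 0.2244 / 0.060² = 3.8416 × 0.2244 / 0.003600 ≈ 239.46.
Rounding up gives n = 240.

240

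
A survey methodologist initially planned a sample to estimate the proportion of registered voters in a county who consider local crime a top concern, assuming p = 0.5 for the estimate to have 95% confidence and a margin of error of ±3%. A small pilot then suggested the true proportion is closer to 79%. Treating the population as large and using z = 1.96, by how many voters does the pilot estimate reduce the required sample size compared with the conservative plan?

359

Conservative (p = 0.5): n = 1.96² × 0.25 / 0.030² ≈ 1067.11 → 1068.
Using p = 0.79: p(1−p) = 0.1659, so n = 1.96² × 0.1659 / 0.030² ≈ 708.13 → 709.
Reduction: 1068 − 709 = 359.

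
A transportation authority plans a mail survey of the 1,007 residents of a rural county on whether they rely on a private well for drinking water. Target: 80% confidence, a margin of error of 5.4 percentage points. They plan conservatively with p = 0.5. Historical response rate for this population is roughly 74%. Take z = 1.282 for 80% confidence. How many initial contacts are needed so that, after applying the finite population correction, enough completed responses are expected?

Completed interviews needed (unadjusted): n₀ = 1.282² × 0.2500 / 0.054² ≈ 140.91 → 141.
FPC for N = 1,007: n = 141 / (1 + 140/1007) = 141 / 1.1390 ≈ 123.79 → 124.
At a 74% response rate, contacts needed = 124 / 0.74 ≈ 167.57 → 168.

168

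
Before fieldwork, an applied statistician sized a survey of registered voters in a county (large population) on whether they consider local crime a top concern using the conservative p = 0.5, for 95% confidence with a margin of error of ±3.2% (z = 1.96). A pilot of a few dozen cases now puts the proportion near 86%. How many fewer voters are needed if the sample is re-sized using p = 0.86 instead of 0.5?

Conservative (p = 0.5): n = 1.96² × 0.25 / 0.032² ≈ 937.89 → 938.
Using p = 0.86: p(1−p) = 0.1204, so n = 1.96² × 0.1204 / 0.032² ≈ 451.69 → 452.
Reduction: 938 − 452 = 486.

486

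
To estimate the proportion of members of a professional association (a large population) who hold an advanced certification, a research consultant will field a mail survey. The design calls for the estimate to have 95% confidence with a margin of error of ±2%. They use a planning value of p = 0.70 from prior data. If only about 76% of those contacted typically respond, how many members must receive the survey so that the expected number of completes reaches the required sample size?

2654

For 95% confidence, z = 1.96.
Completed interviews needed: n₀ = 1.96² × 0.2100 / 0.020² ≈ 2016.84 → 2017.
At a 76% response rate, contacts needed = 2017 / 0.76 ≈ 2653.95 → 2654.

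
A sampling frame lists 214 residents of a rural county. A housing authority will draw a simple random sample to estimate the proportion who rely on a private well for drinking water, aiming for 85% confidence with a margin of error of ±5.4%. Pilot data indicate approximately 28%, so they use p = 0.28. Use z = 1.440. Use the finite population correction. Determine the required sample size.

Unadjusted: n₀ = 1.440² × 0.28 × 0.72 / 0.054² ≈ 143.36, so n₀ = 144.
Finite population correction with N = 214: n = n₀ / (1 + (n₀−1)/N) = 144 / (1 + 143/214) = 144 / 1.6682 ≈ 86.32.
Rounding up, n = 87.

87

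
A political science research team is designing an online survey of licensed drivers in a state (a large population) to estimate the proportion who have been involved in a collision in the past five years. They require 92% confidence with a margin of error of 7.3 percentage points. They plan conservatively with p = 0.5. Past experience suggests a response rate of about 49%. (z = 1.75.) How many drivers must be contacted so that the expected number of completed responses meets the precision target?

294

Completed interviews needed: n₀ = 1.75² × 0.2500 / 0.073² ≈ 143.67 → 144.
At a 49% response rate, contacts needed = 144 / 0.49 ≈ 293.88 → 294.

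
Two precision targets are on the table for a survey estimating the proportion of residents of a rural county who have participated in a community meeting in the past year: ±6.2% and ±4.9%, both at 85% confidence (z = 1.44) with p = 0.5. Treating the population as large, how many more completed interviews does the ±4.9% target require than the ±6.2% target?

At ±6.2%: n = 1.44² × 0.2500 / 0.062² ≈ 134.86 → 135.
At ±4.9%: n = 1.44² × 0.2500 / 0.049² ≈ 215.91 → 216.
Additional respondents: 216 − 135 = 81.

81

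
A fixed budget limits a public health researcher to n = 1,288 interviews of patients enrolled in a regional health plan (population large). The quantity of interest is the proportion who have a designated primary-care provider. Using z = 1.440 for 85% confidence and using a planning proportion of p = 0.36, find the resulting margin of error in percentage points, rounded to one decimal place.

SE(p̂) = √[p(1−p)/n] = √[0.2304/1288] = 0.01337.
E = z × SE = 1.440 × 0.01337 = 0.01926, or 1.9 percentage points.

1.9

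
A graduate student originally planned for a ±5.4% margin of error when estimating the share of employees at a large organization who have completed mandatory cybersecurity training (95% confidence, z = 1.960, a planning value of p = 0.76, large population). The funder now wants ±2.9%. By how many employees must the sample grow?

593

At ±5.4%: n = 1.960² × 0.1824 / 0.054² ≈ 240.30 → 241.
At ±2.9%: n = 1.960² × 0.1824 / 0.029² ≈ 833.18 → 834.
Additional respondents: 834 − 241 = 593.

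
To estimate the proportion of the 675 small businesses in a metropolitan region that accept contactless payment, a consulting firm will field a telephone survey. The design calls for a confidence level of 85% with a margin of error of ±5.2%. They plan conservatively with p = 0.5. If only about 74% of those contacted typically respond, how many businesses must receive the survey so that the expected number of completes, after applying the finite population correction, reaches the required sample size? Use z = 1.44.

Completed interviews needed (unadjusted): n₀ = 1.44² × 0.2500 / 0.052² ≈ 191.72 → 192.
FPC for N = 675: n = 192 / (1 + 191/675) = 192 / 1.2830 ≈ 149.65 → 150.
At a 74% response rate, contacts needed = 150 / 0.74 ≈ 202.70 → 203.

203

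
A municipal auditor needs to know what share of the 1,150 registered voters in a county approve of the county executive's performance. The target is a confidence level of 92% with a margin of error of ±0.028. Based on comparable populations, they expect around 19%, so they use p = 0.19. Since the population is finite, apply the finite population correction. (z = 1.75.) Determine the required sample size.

396

Unadjusted: n₀ = 1.75² × 0.19 × 0.81 / 0.028² ≈ 601.17, so n₀ = 602.
Finite population correction with N = 1,150: n = n₀ / (1 + (n₀−1)/N) = 602 / (1 + 601/1150) = 602 / 1.5226 ≈ 395.37.
Rounding up, n = 396.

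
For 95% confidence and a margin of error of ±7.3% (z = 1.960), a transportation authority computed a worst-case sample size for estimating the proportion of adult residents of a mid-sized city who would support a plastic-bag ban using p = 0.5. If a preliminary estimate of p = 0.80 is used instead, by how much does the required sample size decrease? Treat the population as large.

Conservative (p = 0.5): n = 1.960² × 0.25 / 0.073² ≈ 180.22 → 181.
Using p = 0.80: p(1−p) = 0.1600, so n = 1.960² × 0.1600 / 0.073² ≈ 115.34 → 116.
Reduction: 181 − 116 = 65.

65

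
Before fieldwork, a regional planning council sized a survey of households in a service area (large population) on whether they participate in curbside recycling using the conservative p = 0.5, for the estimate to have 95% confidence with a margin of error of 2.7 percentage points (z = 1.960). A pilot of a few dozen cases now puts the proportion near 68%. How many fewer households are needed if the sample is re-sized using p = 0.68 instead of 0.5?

Conservative (p = 0.5): n = 1.960² × 0.25 / 0.027² ≈ 1317.42 → 1318.
Using p = 0.68: p(1−p) = 0.2176, so n = 1.960² × 0.2176 / 0.027² ≈ 1146.68 → 1147.
Reduction: 1318 − 1147 = 171.

171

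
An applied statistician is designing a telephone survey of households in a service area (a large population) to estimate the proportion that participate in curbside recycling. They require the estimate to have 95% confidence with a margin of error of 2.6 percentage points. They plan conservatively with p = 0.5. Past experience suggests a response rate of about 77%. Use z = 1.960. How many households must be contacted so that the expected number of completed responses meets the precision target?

Completed interviews needed: n₀ = 1.960² × 0.2500 / 0.026² ≈ 1420.71 → 1421.
At a 77% response rate, contacts needed = 1421 / 0.77 ≈ 1845.45 → 1846.

1846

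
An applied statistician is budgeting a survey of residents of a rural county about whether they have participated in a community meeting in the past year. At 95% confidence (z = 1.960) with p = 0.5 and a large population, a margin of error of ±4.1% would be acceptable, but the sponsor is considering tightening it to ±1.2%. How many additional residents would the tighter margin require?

6098

At ±4.1%: n = 1.960² × 0.2500 / 0.041² ≈ 571.33 → 572.
At ±1.2%: n = 1.960² × 0.2500 / 0.012² ≈ 6669.44 → 6670.
Additional respondents: 6670 − 572 = 6098.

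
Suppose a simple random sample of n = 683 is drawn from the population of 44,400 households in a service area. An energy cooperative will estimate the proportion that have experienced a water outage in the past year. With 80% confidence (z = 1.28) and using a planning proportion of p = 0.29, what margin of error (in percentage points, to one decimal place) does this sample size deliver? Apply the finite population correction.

2.2

Finite-population factor: (N−n)/(N−1) = (44400−683)/(44400−1) = 0.9846.
SE(p̂) = √[p(1−p)/n · (N−n)/(N−1)] = √[0.2059/683 × 0.9846] = 0.01723.
E = z × SE = 1.28 × 0.01723 = 0.02205 ≈ 2.2 percentage points.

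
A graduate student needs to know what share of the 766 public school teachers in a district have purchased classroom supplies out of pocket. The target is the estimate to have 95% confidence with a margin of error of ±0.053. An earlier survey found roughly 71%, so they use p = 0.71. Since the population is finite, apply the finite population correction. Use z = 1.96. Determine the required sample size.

207

Unadjusted: n₀ = 1.96² × 0.71 × 0.29 / 0.053² ≈ 281.59, so n₀ = 282.
Finite population correction with N = 766: n = n₀ / (1 + (n₀−1)/N) = 282 / (1 + 281/766) = 282 / 1.3668 ≈ 206.32.
Rounding up, n = 207.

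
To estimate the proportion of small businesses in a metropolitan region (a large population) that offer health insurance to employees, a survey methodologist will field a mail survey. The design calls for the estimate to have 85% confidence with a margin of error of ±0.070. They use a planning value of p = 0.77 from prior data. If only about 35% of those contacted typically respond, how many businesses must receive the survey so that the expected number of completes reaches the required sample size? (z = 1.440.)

215

Completed interviews needed: n₀ = 1.440² × 0.1771 / 0.070² ≈ 74.95 → 75.
At a 35% response rate, contacts needed = 75 / 0.35 ≈ 214.29 → 215.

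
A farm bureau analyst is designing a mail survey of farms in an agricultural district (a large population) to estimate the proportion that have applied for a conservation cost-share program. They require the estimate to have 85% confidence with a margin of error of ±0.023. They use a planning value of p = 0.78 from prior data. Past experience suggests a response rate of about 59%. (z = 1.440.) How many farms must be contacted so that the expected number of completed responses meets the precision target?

1141

Completed interviews needed: n₀ = 1.440² × 0.1716 / 0.023² ≈ 672.65 → 673.
At a 59% response rate, contacts needed = 673 / 0.59 ≈ 1140.68 → 1141.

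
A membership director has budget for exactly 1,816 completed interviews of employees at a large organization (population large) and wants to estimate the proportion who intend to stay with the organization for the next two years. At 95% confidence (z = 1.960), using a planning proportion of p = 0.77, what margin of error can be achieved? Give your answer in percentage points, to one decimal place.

SE(p̂) = √[p(1−p)/n] = √[0.1771/1816] = 0.00988.
E = z × SE = 1.960 × 0.00988 = 0.01936, or 1.9 percentage points.

1.9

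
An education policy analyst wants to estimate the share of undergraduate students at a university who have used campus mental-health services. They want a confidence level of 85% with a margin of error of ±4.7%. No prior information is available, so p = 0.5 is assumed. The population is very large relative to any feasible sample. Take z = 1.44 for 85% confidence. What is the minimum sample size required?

With p = 0.5, p(1−p) = 0.25.
n = z²·p(1−p)/E² = 1.44² × 0.2500 / 0.047² = 2.0736 × 0.2500 / 0.002209 ≈ 234.68.
Rounding up gives n = 235.

235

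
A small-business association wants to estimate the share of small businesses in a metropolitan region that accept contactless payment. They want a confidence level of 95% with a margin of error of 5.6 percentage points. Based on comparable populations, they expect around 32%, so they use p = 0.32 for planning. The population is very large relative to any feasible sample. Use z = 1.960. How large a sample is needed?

267

With p = 0.32, p(1−p) = 0.2176.
n = z²·p(1−p)/E² = 1.960² × 0.2176 / 0.056² = 3.8416 × 0.2176 / 0.003136 ≈ 266.56.
Rounding up gives n = 267.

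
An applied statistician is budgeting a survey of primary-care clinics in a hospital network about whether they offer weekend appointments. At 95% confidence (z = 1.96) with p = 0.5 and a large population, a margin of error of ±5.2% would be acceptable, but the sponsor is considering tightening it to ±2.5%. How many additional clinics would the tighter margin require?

At ±5.2%: n = 1.96² × 0.2500 / 0.052² ≈ 355.18 → 356.
At ±2.5%: n = 1.96² × 0.2500 / 0.025² ≈ 1536.64 → 1537.
Additional respondents: 1537 − 356 = 1181.

1181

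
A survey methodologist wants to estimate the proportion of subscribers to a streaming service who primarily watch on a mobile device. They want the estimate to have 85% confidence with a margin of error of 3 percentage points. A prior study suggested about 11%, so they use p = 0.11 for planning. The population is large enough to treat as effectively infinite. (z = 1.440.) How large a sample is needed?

226

With p = 0.11, p(1−p) = 0.0979.
n = z²·p(1−p)/E² = 1.440² × 0.0979 / 0.030² = 2.0736 × 0.0979 / 0.000900 ≈ 225.56.
Rounding up gives n = 226.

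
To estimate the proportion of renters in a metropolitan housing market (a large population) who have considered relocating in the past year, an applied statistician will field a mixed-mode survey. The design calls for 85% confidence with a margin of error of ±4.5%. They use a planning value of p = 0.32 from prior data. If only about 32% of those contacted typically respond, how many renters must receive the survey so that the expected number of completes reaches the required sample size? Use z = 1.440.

Completed interviews needed: n₀ = 1.440² × 0.2176 / 0.045² ≈ 222.82 → 223.
At a 32% response rate, contacts needed = 223 / 0.32 ≈ 696.88 → 697.

697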